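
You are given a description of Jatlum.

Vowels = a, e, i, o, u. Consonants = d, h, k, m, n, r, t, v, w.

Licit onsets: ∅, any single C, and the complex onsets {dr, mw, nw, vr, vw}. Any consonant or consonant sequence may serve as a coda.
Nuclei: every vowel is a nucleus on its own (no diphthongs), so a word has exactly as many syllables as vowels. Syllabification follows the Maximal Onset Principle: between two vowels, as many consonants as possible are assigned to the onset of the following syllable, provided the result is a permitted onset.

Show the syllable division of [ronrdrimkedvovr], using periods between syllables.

Vowels present: o, i, e, o; each is a nucleus, giving 4 syllables.
σ1/σ2 boundary: /nrdr/ — longest licit onset from the right is /dr/, leaving /nr/ as coda.
σ2/σ3 boundary: /mk/; trying suffixes from longest down, /k/ is the first permitted one, so coda /m/ | onset /k/.
σ3/σ4 boundary: /dv/ splits as /d/ + /v/ (/v/ is the longest suffix that is a licit onset).

ronr.drim.ked.vovr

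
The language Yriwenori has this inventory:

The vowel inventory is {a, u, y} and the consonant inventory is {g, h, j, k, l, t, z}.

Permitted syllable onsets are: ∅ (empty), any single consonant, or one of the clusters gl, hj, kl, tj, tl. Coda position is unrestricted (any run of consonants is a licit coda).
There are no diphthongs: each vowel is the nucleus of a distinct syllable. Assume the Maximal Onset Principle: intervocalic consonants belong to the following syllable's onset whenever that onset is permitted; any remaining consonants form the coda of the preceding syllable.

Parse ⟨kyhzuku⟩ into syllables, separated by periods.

kyh.zu.ku

Vowels present: y, u, u; each is a nucleus, giving 3 syllables.
σ1/σ2 boundary: /hz/ splits as /h/ + /z/ (/z/ is the longest suffix that is a licit onset).
σ2/σ3 boundary: /k/ → onset of the next syllable (single consonants are always licit onsets).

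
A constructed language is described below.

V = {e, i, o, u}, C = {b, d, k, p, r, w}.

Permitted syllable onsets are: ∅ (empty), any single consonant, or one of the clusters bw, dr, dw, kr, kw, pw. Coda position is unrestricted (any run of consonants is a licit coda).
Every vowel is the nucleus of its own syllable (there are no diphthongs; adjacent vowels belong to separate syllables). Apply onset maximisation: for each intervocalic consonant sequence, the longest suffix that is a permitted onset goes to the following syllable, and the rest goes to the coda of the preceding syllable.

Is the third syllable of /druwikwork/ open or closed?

closed

Nuclei (vowels): u, i, o → 3 syllables.
/u…i/ gap (V1→V2): /w/ → onset of the next syllable (single consonants are always licit onsets).
/i…o/ gap (V2→V3): cluster /kw/ — /kw/ is itself a permitted onset, so the whole cluster goes right; preceding coda = ∅.
So the parse is dru.wi.kwork.
Syllable 3 is /kwork/ with coda /rk/, so it is closed.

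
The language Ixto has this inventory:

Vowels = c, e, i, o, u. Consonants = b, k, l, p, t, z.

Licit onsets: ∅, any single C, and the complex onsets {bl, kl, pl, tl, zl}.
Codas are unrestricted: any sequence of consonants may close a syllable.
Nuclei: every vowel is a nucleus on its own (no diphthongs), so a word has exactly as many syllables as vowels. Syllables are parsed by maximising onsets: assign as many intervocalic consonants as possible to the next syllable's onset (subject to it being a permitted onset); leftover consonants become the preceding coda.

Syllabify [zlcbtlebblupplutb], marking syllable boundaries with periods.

zlcb.tleb.blup.plutb

Nuclei (vowels): c, e, u, u → 4 syllables.
σ1/σ2 boundary: /btl/; trying suffixes from longest down, /tl/ is the first permitted one, so coda /b/ | onset /tl/.
σ2/σ3 boundary: /bbl/; trying suffixes from longest down, /bl/ is the first permitted one, so coda /b/ | onset /bl/.
σ3/σ4 boundary: cluster /ppl/ — the longest permitted-onset suffix is /pl/; onset = /pl/, preceding coda = /p/.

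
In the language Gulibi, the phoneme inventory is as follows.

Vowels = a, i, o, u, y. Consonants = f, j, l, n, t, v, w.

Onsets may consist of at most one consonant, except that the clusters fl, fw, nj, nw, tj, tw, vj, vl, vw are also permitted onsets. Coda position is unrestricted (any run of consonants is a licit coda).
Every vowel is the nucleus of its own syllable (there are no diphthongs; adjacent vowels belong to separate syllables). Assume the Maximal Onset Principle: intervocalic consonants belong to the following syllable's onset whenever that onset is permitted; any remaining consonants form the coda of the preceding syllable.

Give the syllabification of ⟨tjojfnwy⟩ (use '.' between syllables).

tjojf.nwy

Nuclei (vowels): o, y → 2 syllables.
/o…y/ gap (V1→V2): /jfnw/ splits as /jf/ + /nw/ (/nw/ is the longest suffix that is a licit onset).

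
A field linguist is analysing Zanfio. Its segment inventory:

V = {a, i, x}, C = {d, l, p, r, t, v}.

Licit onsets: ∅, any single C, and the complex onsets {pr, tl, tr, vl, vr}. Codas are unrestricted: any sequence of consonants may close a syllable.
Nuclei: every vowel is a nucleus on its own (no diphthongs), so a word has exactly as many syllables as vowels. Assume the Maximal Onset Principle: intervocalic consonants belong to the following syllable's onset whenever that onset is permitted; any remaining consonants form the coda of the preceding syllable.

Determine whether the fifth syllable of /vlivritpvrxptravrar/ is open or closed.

closed

The vowels are i, i, x, a, a — 5 nuclei, so 5 syllables.
V1 /i/ – V2 /i/: /vr/ — entire cluster is a permitted onset → onset /vr/, coda ∅.
V2 /i/ – V3 /x/: /tpvr/ splits as /tp/ + /vr/ (/vr/ is the longest suffix that is a licit onset).
V3 /x/ – V4 /a/: /ptr/; trying suffixes from longest down, /tr/ is the first permitted one, so coda /p/ | onset /tr/.
V4 /a/ – V5 /a/: cluster /vr/ — /vr/ is itself a permitted onset, so the whole cluster goes right; preceding coda = ∅.
Result: vli.vritp.vrxp.tra.vrar.
Syllable 5 is /vrar/ with coda /r/, so it is closed.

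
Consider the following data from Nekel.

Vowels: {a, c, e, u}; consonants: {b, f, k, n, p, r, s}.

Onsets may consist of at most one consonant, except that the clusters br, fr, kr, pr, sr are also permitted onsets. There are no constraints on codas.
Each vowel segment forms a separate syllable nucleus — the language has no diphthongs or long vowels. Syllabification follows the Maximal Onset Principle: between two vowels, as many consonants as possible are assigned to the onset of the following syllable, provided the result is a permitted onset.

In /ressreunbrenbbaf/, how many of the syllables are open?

1

Vowels present: e, e, u, e, a; each is a nucleus, giving 5 syllables.
/e…e/ gap (V1→V2): /ssr/; trying suffixes from longest down, /sr/ is the first permitted one, so coda /s/ | onset /sr/.
/e…u/ gap (V2→V3): hiatus — the boundary sits between the two vowels.
/u…e/ gap (V3→V4): /nbr/ splits as /n/ + /br/ (/br/ is the longest suffix that is a licit onset).
/e…a/ gap (V4→V5): /nbb/ splits as /nb/ + /b/ (/b/ is the longest suffix that is a licit onset).
So the parse is res.sre.un.brenb.baf.
Classifying each syllable: /res/ (closed), /sre/ (open), /un/ (closed), /brenb/ (closed), /baf/ (closed).
Open syllables: 1.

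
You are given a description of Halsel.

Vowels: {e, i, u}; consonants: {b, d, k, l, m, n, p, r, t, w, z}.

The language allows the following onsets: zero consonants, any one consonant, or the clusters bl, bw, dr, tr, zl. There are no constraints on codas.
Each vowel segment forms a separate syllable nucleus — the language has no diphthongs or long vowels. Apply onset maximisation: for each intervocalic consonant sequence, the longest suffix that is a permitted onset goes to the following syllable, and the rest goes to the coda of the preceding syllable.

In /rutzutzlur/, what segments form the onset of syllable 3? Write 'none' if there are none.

zl

Nuclei (vowels): u, u, u → 3 syllables.
/u…u/ gap (V1→V2): /tz/ splits as /t/ + /z/ (/z/ is the longest suffix that is a licit onset).
/u…u/ gap (V2→V3): cluster /tzl/ — the longest permitted-onset suffix is /zl/; onset = /zl/, preceding coda = /t/.
Syllabification: rut.zut.zlur.
Syllable 3 is /zlur/: onset /zl/, nucleus /u/, coda /r/.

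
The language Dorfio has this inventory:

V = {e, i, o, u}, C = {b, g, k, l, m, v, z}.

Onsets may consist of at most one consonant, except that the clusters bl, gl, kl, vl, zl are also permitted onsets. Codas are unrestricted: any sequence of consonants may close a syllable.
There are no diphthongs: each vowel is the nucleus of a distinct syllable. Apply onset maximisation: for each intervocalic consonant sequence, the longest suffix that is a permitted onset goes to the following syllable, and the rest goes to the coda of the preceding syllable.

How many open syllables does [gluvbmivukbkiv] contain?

The vowels are u, i, u, i — 4 nuclei, so 4 syllables.
σ1/σ2 boundary: /vbm/; trying suffixes from longest down, /m/ is the first permitted one, so coda /vb/ | onset /m/.
σ2/σ3 boundary: /v/ is a single consonant, so it becomes the next onset.
σ3/σ4 boundary: cluster /kbk/ — the longest permitted-onset suffix is /k/; onset = /k/, preceding coda = /kb/.
Putting it together: gluvb.mi.vukb.kiv.
Classifying each syllable: /gluvb/ (closed), /mi/ (open), /vukb/ (closed), /kiv/ (closed).
Open syllables: 1.

1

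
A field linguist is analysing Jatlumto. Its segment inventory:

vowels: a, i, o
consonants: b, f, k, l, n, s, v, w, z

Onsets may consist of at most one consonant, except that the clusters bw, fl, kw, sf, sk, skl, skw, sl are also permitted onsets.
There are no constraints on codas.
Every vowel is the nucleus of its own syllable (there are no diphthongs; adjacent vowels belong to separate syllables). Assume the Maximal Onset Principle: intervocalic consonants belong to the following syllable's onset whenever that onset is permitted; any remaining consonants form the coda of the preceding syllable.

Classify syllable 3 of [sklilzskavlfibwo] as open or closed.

open

The vowels are i, a, i, o — 4 nuclei, so 4 syllables.
σ1/σ2 boundary: cluster /lzsk/ — the longest permitted-onset suffix is /sk/; onset = /sk/, preceding coda = /lz/.
σ2/σ3 boundary: /vlf/ splits as /vl/ + /f/ (/f/ is the longest suffix that is a licit onset).
σ3/σ4 boundary: /bw/ — entire cluster is a permitted onset → onset /bw/, coda ∅.
Putting it together: sklilz.skavl.fi.bwo.
Syllable 3 is /fi/; it ends in its nucleus with no coda, so it is open.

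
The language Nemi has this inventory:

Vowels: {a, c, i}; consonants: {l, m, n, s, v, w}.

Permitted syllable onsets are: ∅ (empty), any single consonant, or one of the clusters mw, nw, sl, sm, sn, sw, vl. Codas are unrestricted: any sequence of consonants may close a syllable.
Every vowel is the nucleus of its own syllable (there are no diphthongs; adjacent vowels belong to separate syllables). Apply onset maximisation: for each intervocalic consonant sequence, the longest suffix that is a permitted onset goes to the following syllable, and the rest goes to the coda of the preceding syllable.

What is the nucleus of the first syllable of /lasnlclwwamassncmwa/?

a

Vowels present: a, c, a, a, c, a; each is a nucleus, giving 6 syllables.
The first nucleus (vowel 1 from the left) is /a/.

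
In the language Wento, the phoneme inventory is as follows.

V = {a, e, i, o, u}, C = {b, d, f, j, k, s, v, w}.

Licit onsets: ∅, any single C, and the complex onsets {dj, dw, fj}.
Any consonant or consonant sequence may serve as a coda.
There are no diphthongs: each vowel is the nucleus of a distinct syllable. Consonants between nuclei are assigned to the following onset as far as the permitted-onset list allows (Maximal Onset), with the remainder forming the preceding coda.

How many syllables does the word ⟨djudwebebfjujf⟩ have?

4

The vowels are u, e, e, u — 4 nuclei, so 4 syllables.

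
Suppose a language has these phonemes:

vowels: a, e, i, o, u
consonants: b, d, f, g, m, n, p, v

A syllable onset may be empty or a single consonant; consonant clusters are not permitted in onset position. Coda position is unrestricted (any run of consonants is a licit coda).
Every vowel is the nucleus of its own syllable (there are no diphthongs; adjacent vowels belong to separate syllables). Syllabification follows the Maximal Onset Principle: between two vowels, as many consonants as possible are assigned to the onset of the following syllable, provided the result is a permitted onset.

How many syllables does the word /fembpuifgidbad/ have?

Vowels present: e, u, i, i, a; each is a nucleus, giving 5 syllables.

5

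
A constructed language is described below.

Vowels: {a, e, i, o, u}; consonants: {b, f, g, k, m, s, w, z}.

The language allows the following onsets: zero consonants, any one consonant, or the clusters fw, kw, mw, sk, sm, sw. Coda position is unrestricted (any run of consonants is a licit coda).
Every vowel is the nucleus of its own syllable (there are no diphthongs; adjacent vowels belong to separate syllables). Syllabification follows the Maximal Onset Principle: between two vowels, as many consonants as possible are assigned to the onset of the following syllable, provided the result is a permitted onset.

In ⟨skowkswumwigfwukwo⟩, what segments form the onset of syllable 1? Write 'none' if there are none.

sk

Nuclei (vowels): o, u, i, u, o → 5 syllables.
V1 /o/ – V2 /u/: /wksw/ splits as /wk/ + /sw/ (/sw/ is the longest suffix that is a licit onset).
V2 /u/ – V3 /i/: /mw/ — entire cluster is a permitted onset → onset /mw/, coda ∅.
V3 /i/ – V4 /u/: /gfw/; trying suffixes from longest down, /fw/ is the first permitted one, so coda /g/ | onset /fw/.
V4 /u/ – V5 /o/: /kw/ — entire cluster is a permitted onset → onset /kw/, coda ∅.
So the parse is skowk.swu.mwig.fwu.kwo.
Syllable 1 is /skowk/: onset /sk/, nucleus /o/, coda /wk/.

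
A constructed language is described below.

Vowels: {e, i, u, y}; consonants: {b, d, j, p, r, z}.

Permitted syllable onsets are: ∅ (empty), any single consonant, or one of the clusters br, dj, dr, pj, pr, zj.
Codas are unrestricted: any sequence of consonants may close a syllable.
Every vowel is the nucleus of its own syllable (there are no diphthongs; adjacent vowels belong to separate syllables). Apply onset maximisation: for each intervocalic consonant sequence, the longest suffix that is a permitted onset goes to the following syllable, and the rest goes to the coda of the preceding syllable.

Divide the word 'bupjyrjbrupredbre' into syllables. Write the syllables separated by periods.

The vowels are u, y, u, e, e — 5 nuclei, so 5 syllables.
Between /u/ (V1) and /y/ (V2): /pj/ is a licit onset in full, so it all attaches to the next syllable.
Between /y/ (V2) and /u/ (V3): /rjbr/ — longest licit onset from the right is /br/, leaving /rj/ as coda.
Between /u/ (V3) and /e/ (V4): /pr/ is a licit onset in full, so it all attaches to the next syllable.
Between /e/ (V4) and /e/ (V5): /dbr/ — longest licit onset from the right is /br/, leaving /d/ as coda.

bu.pjyrj.bru.pred.bre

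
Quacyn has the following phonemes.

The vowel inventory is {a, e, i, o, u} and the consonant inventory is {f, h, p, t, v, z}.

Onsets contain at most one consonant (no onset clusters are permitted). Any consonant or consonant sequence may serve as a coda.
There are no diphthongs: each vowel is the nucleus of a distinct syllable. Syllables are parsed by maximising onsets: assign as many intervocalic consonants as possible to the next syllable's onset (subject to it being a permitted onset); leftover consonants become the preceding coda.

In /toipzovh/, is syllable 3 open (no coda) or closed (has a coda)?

Vowels present: o, i, o; each is a nucleus, giving 3 syllables.
V1 /o/ – V2 /i/: nothing intervenes; syllable break is V.V.
V2 /i/ – V3 /o/: /pz/ — longest licit onset from the right is /z/, leaving /p/ as coda.
Putting it together: to.ip.zovh.
Syllable 3 is /zovh/ with coda /vh/, so it is closed.

closed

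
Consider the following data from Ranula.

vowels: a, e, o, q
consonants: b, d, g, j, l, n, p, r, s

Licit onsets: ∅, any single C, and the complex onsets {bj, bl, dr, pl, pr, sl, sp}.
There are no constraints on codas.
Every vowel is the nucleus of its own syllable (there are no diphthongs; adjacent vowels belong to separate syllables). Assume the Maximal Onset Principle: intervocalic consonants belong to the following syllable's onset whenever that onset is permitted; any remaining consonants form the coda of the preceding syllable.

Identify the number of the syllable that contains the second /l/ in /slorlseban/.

Nuclei (vowels): o, e, a → 3 syllables.
Between /o/ (V1) and /e/ (V2): /rls/ splits as /rl/ + /s/ (/s/ is the longest suffix that is a licit onset).
Between /e/ (V2) and /a/ (V3): /b/ → onset of the next syllable (single consonants are always licit onsets).
Syllabification: slorl.se.ban.
The second /l/ is in the coda of syllable 1 (/slorl/).

1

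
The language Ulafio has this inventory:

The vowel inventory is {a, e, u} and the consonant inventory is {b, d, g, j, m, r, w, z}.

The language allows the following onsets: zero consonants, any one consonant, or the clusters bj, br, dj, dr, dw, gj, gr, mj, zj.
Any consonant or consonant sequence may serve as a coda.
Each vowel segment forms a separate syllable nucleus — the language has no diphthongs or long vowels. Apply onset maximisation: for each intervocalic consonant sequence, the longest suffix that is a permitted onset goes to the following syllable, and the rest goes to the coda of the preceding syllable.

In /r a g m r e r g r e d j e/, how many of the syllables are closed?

The vowels are a, e, e, e — 4 nuclei, so 4 syllables.
V1 /a/ – V2 /e/: cluster /gmr/ — the longest permitted-onset suffix is /r/; onset = /r/, preceding coda = /gm/.
V2 /e/ – V3 /e/: /rgr/ — longest licit onset from the right is /gr/, leaving /r/ as coda.
V3 /e/ – V4 /e/: /dj/ is a licit onset in full, so it all attaches to the next syllable.
Syllabification: ragm.rer.gre.dje.
Classifying each syllable: /ragm/ (closed), /rer/ (closed), /gre/ (open), /dje/ (open).
Closed syllables: 2.

2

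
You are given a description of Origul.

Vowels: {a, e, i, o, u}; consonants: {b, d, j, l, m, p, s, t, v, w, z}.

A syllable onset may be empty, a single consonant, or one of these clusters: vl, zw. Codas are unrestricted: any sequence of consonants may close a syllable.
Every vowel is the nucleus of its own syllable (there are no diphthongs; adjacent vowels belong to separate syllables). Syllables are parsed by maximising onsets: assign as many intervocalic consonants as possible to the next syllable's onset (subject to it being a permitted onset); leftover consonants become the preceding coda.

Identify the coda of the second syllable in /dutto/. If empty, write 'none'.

Nuclei (vowels): u, o → 2 syllables.
/u…o/ gap (V1→V2): /tt/ splits as /t/ + /t/ (/t/ is the longest suffix that is a licit onset).
So the parse is dut.to.
Syllable 2 is /to/: onset /t/, nucleus /o/, coda ∅.

none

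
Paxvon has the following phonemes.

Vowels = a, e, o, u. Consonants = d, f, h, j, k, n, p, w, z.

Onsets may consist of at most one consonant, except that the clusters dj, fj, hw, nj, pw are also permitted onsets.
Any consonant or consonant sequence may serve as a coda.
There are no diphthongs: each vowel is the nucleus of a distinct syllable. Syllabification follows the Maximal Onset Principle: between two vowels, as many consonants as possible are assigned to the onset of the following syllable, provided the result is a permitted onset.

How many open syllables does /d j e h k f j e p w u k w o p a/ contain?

3

Nuclei (vowels): e, e, u, o, a → 5 syllables.
V1 /e/ – V2 /e/: /hkfj/ — longest licit onset from the right is /fj/, leaving /hk/ as coda.
V2 /e/ – V3 /u/: cluster /pw/ — /pw/ is itself a permitted onset, so the whole cluster goes right; preceding coda = ∅.
V3 /u/ – V4 /o/: /kw/ — longest licit onset from the right is /w/, leaving /k/ as coda.
V4 /o/ – V5 /a/: /p/ → onset of the next syllable (single consonants are always licit onsets).
So the parse is djehk.fje.pwuk.wo.pa.
Classifying each syllable: /djehk/ (closed), /fje/ (open), /pwuk/ (closed), /wo/ (open), /pa/ (open).
Open syllables: 3.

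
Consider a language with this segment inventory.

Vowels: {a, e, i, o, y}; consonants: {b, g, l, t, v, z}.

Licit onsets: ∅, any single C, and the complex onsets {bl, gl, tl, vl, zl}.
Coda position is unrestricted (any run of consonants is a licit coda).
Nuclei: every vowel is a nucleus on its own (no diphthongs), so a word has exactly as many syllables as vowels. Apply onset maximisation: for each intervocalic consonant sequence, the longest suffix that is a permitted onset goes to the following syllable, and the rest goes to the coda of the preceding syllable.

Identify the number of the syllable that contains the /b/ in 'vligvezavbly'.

Nuclei (vowels): i, e, a, y → 4 syllables.
V1 /i/ – V2 /e/: /gv/ — longest licit onset from the right is /v/, leaving /g/ as coda.
V2 /e/ – V3 /a/: /z/ → onset of the next syllable (single consonants are always licit onsets).
V3 /a/ – V4 /y/: /vbl/; trying suffixes from longest down, /bl/ is the first permitted one, so coda /v/ | onset /bl/.
Result: vlig.ve.zav.bly.
The /b/ is in the onset of syllable 4 (/bly/).

4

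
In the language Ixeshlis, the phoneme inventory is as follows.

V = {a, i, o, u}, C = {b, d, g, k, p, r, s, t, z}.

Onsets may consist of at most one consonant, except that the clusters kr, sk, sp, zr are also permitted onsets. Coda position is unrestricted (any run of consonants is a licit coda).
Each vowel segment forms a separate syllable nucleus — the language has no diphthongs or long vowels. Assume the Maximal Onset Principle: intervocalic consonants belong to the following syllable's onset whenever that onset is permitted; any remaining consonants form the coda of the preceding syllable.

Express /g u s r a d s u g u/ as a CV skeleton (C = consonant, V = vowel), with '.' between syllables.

Nuclei (vowels): u, a, u, u → 4 syllables.
σ1/σ2 boundary: cluster /sr/ — the longest permitted-onset suffix is /r/; onset = /r/, preceding coda = /s/.
σ2/σ3 boundary: /ds/; trying suffixes from longest down, /s/ is the first permitted one, so coda /d/ | onset /s/.
σ3/σ4 boundary: /g/ is a single consonant, so it becomes the next onset.
Putting it together: gus.rad.su.gu.
Mapping each syllable to C/V: /gus/ → CVC, /rad/ → CVC, /su/ → CV, /gu/ → CV.

CVC.CVC.CV.CV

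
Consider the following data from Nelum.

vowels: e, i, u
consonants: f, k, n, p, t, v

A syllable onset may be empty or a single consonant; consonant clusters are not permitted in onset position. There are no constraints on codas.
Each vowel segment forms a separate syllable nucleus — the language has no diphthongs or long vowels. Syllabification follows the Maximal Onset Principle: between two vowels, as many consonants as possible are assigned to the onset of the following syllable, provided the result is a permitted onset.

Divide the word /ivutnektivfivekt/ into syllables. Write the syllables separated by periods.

Vowels present: i, u, e, i, i, e; each is a nucleus, giving 6 syllables.
σ1/σ2 boundary: /v/ is a single consonant, so it becomes the next onset.
σ2/σ3 boundary: /tn/ — longest licit onset from the right is /n/, leaving /t/ as coda.
σ3/σ4 boundary: cluster /kt/ — the longest permitted-onset suffix is /t/; onset = /t/, preceding coda = /k/.
σ4/σ5 boundary: /vf/; trying suffixes from longest down, /f/ is the first permitted one, so coda /v/ | onset /f/.
σ5/σ6 boundary: /v/ → onset of the next syllable (single consonants are always licit onsets).

i.vut.nek.tiv.fi.vekt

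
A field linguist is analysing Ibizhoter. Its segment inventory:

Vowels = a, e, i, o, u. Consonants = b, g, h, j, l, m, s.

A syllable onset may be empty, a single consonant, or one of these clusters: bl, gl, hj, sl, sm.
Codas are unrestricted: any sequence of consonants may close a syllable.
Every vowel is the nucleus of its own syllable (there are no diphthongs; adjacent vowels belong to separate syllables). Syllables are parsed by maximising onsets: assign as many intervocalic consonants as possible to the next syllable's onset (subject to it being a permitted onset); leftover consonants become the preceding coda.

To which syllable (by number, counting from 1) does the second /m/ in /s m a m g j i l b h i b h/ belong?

Nuclei (vowels): a, i, i → 3 syllables.
V1 /a/ – V2 /i/: /mgj/ splits as /mg/ + /j/ (/j/ is the longest suffix that is a licit onset).
V2 /i/ – V3 /i/: /lbh/; trying suffixes from longest down, /h/ is the first permitted one, so coda /lb/ | onset /h/.
Putting it together: smamg.jilb.hibh.
The second /m/ is in the coda of syllable 1 (/smamg/).

1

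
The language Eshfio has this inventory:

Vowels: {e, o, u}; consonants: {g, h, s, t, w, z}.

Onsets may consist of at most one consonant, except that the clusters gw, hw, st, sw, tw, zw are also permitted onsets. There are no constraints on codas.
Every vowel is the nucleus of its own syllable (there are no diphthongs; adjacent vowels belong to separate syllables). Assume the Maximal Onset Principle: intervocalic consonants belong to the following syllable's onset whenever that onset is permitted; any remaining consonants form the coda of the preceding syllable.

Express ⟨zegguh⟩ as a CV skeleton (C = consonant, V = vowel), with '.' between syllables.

CVC.CVC

The vowels are e, u — 2 nuclei, so 2 syllables.
/e…u/ gap (V1→V2): /gg/; trying suffixes from longest down, /g/ is the first permitted one, so coda /g/ | onset /g/.
Syllabification: zeg.guh.
Mapping each syllable to C/V: /zeg/ → CVC, /guh/ → CVC.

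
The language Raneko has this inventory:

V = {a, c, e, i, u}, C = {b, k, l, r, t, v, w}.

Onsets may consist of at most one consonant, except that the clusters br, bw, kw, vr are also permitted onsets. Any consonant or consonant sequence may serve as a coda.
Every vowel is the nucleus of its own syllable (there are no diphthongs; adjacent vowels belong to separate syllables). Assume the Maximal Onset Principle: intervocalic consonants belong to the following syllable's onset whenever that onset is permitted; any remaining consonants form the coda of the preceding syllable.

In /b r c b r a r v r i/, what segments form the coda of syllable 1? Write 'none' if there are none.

Nuclei (vowels): c, a, i → 3 syllables.
Between /c/ (V1) and /a/ (V2): /br/ is a licit onset in full, so it all attaches to the next syllable.
Between /a/ (V2) and /i/ (V3): /rvr/ — longest licit onset from the right is /vr/, leaving /r/ as coda.
So the parse is brc.brar.vri.
Syllable 1 is /brc/: onset /br/, nucleus /c/, coda ∅.

none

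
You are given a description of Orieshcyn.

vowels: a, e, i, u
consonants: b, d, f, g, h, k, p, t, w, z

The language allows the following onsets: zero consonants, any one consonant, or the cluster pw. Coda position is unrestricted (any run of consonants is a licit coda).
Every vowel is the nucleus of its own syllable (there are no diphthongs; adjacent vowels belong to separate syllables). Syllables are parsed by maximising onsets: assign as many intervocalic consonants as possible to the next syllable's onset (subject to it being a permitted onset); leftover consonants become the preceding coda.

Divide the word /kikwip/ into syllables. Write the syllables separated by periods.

kik.wip

The vowels are i, i — 2 nuclei, so 2 syllables.
σ1/σ2 boundary: cluster /kw/ — the longest permitted-onset suffix is /w/; onset = /w/, preceding coda = /k/.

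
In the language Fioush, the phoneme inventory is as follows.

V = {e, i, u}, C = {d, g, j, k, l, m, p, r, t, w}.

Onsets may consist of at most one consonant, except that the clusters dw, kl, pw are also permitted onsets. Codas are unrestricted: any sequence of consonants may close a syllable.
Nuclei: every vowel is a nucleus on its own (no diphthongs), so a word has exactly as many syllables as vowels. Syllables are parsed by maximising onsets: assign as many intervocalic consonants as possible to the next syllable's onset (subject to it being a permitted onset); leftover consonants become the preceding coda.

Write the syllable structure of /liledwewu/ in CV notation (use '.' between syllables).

Vowels present: i, e, e, u; each is a nucleus, giving 4 syllables.
Between /i/ (V1) and /e/ (V2): /l/ → onset of the next syllable (single consonants are always licit onsets).
Between /e/ (V2) and /e/ (V3): cluster /dw/ — /dw/ is itself a permitted onset, so the whole cluster goes right; preceding coda = ∅.
Between /e/ (V3) and /u/ (V4): /w/ → onset of the next syllable (single consonants are always licit onsets).
Syllabification: li.le.dwe.wu.
Mapping each syllable to C/V: /li/ → CV, /le/ → CV, /dwe/ → CCV, /wu/ → CV.

CV.CV.CCV.CV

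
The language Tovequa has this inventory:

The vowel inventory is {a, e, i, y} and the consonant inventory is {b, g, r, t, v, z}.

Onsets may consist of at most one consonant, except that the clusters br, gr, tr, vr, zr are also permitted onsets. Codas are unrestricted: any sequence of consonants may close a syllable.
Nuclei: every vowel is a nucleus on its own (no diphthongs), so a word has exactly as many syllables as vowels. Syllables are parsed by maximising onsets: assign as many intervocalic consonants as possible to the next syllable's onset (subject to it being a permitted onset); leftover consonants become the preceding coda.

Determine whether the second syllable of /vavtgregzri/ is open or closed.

closed

The vowels are a, e, i — 3 nuclei, so 3 syllables.
Between /a/ (V1) and /e/ (V2): cluster /vtgr/ — the longest permitted-onset suffix is /gr/; onset = /gr/, preceding coda = /vt/.
Between /e/ (V2) and /i/ (V3): /gzr/; trying suffixes from longest down, /zr/ is the first permitted one, so coda /g/ | onset /zr/.
So the parse is vavt.greg.zri.
Syllable 2 is /greg/ with coda /g/, so it is closed.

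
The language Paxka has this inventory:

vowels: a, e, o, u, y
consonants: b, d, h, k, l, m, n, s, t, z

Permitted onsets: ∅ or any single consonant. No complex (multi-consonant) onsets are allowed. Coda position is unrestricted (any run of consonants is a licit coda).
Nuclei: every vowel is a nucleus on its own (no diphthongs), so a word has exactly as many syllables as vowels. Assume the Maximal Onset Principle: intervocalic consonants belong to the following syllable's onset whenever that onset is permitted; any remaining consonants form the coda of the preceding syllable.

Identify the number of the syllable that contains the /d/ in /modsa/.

1

Vowels present: o, a; each is a nucleus, giving 2 syllables.
/o…a/ gap (V1→V2): /ds/; trying suffixes from longest down, /s/ is the first permitted one, so coda /d/ | onset /s/.
So the parse is mod.sa.
The /d/ is in the coda of syllable 1 (/mod/).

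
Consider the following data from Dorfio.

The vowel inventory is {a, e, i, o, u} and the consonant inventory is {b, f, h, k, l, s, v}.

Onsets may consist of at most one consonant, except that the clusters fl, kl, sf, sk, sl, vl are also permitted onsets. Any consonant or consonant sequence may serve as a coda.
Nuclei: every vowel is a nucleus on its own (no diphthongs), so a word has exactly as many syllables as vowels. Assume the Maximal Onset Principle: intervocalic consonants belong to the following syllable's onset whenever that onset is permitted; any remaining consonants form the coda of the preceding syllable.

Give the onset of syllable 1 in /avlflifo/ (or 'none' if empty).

The vowels are a, i, o — 3 nuclei, so 3 syllables.
/a…i/ gap (V1→V2): cluster /vlfl/ — the longest permitted-onset suffix is /fl/; onset = /fl/, preceding coda = /vl/.
/i…o/ gap (V2→V3): /f/ → onset of the next syllable (single consonants are always licit onsets).
Syllabification: avl.fli.fo.
Syllable 1 is /avl/: onset ∅, nucleus /a/, coda /vl/.

none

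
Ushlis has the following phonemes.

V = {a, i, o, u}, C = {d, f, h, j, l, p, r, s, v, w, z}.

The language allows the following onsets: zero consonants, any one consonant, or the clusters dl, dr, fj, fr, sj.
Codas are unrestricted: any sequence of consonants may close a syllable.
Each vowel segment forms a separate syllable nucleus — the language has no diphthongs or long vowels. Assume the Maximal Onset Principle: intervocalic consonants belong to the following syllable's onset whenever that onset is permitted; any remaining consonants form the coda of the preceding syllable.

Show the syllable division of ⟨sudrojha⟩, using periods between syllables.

Nuclei (vowels): u, o, a → 3 syllables.
σ1/σ2 boundary: /dr/ — entire cluster is a permitted onset → onset /dr/, coda ∅.
σ2/σ3 boundary: /jh/ — longest licit onset from the right is /h/, leaving /j/ as coda.

su.droj.ha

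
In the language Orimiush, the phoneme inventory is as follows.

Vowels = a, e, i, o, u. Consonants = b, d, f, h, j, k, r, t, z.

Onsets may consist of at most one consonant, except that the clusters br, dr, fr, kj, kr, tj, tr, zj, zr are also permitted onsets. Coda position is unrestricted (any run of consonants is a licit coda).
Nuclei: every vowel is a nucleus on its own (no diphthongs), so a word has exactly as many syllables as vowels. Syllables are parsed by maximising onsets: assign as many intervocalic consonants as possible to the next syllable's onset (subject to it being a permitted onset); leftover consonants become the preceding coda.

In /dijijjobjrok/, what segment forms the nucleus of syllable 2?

i

Nuclei (vowels): i, i, o, o → 4 syllables.
The second nucleus (vowel 2 from the left) is /i/.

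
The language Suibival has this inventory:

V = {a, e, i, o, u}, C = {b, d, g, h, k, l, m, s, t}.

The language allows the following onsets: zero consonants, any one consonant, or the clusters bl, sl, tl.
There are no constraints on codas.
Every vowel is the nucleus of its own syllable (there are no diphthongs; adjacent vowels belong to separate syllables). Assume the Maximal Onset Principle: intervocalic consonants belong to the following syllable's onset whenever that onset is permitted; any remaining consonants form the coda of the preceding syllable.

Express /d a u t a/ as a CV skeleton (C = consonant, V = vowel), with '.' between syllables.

The vowels are a, u, a — 3 nuclei, so 3 syllables.
/a…u/ gap (V1→V2): no consonants, so the boundary falls immediately after /a/.
/u…a/ gap (V2→V3): /t/ is a single consonant, so it becomes the next onset.
Syllabification: da.u.ta.
Mapping each syllable to C/V: /da/ → CV, /u/ → V, /ta/ → CV.

CV.V.CV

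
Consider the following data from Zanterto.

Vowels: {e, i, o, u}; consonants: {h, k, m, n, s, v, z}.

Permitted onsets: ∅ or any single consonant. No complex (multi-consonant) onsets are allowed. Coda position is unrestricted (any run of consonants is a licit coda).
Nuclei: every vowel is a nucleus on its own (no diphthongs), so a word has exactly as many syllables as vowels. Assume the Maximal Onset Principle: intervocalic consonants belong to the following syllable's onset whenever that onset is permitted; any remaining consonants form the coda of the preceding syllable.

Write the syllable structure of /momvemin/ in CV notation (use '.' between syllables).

Nuclei (vowels): o, e, i → 3 syllables.
V1 /o/ – V2 /e/: cluster /mv/ — the longest permitted-onset suffix is /v/; onset = /v/, preceding coda = /m/.
V2 /e/ – V3 /i/: /m/ is a single consonant, so it becomes the next onset.
Syllabification: mom.ve.min.
Mapping each syllable to C/V: /mom/ → CVC, /ve/ → CV, /min/ → CVC.

CVC.CV.CVC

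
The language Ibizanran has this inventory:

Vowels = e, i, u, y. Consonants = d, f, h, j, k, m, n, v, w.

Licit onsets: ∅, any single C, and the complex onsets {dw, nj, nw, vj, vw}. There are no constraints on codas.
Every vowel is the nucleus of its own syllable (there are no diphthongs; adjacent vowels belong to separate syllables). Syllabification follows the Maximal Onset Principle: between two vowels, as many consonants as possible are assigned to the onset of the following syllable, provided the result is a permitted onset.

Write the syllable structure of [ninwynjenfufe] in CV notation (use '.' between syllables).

CV.CCV.CCVC.CV.CV

Vowels present: i, y, e, u, e; each is a nucleus, giving 5 syllables.
V1 /i/ – V2 /y/: cluster /nw/ — /nw/ is itself a permitted onset, so the whole cluster goes right; preceding coda = ∅.
V2 /y/ – V3 /e/: /nj/ is a licit onset in full, so it all attaches to the next syllable.
V3 /e/ – V4 /u/: /nf/; trying suffixes from longest down, /f/ is the first permitted one, so coda /n/ | onset /f/.
V4 /u/ – V5 /e/: /f/ is a single consonant, so it becomes the next onset.
Syllabification: ni.nwy.njen.fu.fe.
Mapping each syllable to C/V: /ni/ → CV, /nwy/ → CCV, /njen/ → CCVC, /fu/ → CV, /fe/ → CV.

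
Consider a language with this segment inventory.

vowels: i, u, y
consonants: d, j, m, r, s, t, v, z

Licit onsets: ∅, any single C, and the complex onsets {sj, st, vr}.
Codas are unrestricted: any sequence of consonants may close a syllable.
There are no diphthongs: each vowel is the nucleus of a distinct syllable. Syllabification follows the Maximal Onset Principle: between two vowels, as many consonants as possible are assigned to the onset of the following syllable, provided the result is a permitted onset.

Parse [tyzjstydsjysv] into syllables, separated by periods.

tyzj.styd.sjysv

Vowels present: y, y, y; each is a nucleus, giving 3 syllables.
σ1/σ2 boundary: /zjst/; trying suffixes from longest down, /st/ is the first permitted one, so coda /zj/ | onset /st/.
σ2/σ3 boundary: /dsj/; trying suffixes from longest down, /sj/ is the first permitted one, so coda /d/ | onset /sj/.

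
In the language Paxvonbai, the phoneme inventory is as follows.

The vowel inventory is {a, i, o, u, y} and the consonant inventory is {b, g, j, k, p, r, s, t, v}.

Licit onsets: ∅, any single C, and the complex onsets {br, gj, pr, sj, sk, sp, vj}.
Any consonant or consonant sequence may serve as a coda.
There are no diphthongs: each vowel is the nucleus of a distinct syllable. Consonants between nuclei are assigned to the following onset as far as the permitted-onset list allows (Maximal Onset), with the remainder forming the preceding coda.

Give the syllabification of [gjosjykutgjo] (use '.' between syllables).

Vowels present: o, y, u, o; each is a nucleus, giving 4 syllables.
σ1/σ2 boundary: /sj/ is a licit onset in full, so it all attaches to the next syllable.
σ2/σ3 boundary: /k/ → onset of the next syllable (single consonants are always licit onsets).
σ3/σ4 boundary: /tgj/; trying suffixes from longest down, /gj/ is the first permitted one, so coda /t/ | onset /gj/.

gjo.sjy.kut.gjo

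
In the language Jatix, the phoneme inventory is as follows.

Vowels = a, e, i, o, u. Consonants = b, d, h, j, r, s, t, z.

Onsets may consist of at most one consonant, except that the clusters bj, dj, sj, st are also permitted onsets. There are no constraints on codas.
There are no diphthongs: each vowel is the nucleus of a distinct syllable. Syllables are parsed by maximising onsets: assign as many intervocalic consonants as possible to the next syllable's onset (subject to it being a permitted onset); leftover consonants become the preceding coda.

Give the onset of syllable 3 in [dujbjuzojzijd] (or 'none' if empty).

z

The vowels are u, u, o, i — 4 nuclei, so 4 syllables.
σ1/σ2 boundary: cluster /jbj/ — the longest permitted-onset suffix is /bj/; onset = /bj/, preceding coda = /j/.
σ2/σ3 boundary: just /z/ — single C goes to the following onset.
σ3/σ4 boundary: /jz/; trying suffixes from longest down, /z/ is the first permitted one, so coda /j/ | onset /z/.
Putting it together: duj.bju.zoj.zijd.
Syllable 3 is /zoj/: onset /z/, nucleus /o/, coda /j/.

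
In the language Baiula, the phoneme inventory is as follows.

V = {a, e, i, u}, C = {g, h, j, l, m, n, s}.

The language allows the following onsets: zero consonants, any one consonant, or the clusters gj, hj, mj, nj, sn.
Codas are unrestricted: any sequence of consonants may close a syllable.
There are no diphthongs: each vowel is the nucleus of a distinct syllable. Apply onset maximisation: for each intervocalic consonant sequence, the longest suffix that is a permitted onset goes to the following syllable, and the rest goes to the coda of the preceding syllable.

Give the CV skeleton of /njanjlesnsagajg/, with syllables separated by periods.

CCVCC.CVCC.CV.CVCC

The vowels are a, e, a, a — 4 nuclei, so 4 syllables.
/a…e/ gap (V1→V2): /njl/ splits as /nj/ + /l/ (/l/ is the longest suffix that is a licit onset).
/e…a/ gap (V2→V3): cluster /sns/ — the longest permitted-onset suffix is /s/; onset = /s/, preceding coda = /sn/.
/a…a/ gap (V3→V4): /g/ → onset of the next syllable (single consonants are always licit onsets).
So the parse is njanj.lesn.sa.gajg.
Mapping each syllable to C/V: /njanj/ → CCVCC, /lesn/ → CVCC, /sa/ → CV, /gajg/ → CVCC.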